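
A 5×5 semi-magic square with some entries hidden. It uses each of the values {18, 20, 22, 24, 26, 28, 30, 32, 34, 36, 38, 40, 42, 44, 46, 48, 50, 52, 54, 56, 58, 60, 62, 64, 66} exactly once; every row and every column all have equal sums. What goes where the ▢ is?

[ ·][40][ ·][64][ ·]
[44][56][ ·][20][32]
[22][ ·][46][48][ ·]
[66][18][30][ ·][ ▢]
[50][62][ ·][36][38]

54

The 25 entries sum to 1050, so each line sums to 1050/5 = 210.
Row 2 must total 210; the given cells sum to 152, so (2,3) = 58.
The remaining cell in row 5 is (5,3) = 210 − 186 = 24.
Using column 1: 44 + 22 + 66 + 50 + ? → (1,1) = 210 − 182 = 28.
The remaining cell in column 2 is (3,2) = 210 − 176 = 34.
Column 3 must total 210; the given cells sum to 158, so (1,3) = 52.
Column 4: 64 + 20 + 48 + 36 + ? = 210, so (4,4) = 42.
Row 1: 28 + 40 + 52 + 64 + ? = 210, so (1,5) = 26.
Row 3 needs 210; the known cells sum to 150, so (3,5) = 60.
Using row 4: 66 + 18 + 30 + 42 + ? → (4,5) = 210 − 156 = 54.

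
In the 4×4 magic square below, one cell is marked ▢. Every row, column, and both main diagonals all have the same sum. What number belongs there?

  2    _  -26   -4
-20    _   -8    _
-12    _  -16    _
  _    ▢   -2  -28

Column 3 is complete and sums to -52; that is the magic constant.
The remaining cell in row 1 is (1,2) = -52 − (-28) = -24.
Column 1: 2 + (-20) + (-12) + ? = -52, so (4,1) = -22.
Main diagonal needs -52; the known cells sum to -42, so (2,2) = -10.
Anti-diagonal: -4 + (-8) + (-22) + ? = -52, so (3,2) = -18.
Row 2 needs -52; the known cells sum to -38, so (2,4) = -14.
Row 3: -12 + (-18) + (-16) + ? = -52, so (3,4) = -6.
Row 4 must total -52; the given cells sum to -52, so (4,2) = 0.

0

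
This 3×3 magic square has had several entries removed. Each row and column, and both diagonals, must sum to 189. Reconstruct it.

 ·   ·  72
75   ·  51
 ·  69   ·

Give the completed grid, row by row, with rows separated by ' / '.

60 57 72 / 75 63 51 / 54 69 66

Row 2 needs 189; the known cells sum to 126, so (2,2) = 63.
Using column 2: 63 + 69 + ? → (1,2) = 189 − 132 = 57.
Column 3 must total 189; the given cells sum to 123, so (3,3) = 66.
Main diagonal: 63 + 66 + ? = 189, so (1,1) = 60.
The remaining cell in anti-diagonal is (3,1) = 189 − 135 = 54.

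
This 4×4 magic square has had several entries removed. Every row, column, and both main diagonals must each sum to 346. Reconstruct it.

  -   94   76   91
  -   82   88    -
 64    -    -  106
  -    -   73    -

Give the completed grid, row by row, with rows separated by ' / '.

85 94 76 91 / 97 82 88 79 / 64 67 109 106 / 100 103 73 70

From row 1, 346 − (94 + 76 + 91) gives (1,1) = 85.
Column 3: 76 + 88 + 73 + ? = 346, so (3,3) = 109.
Main diagonal: 85 + 82 + 109 + ? = 346, so (4,4) = 70.
Row 3 must total 346; the given cells sum to 279, so (3,2) = 67.
Column 2 must total 346; the given cells sum to 243, so (4,2) = 103.
Column 4 must total 346; the given cells sum to 267, so (2,4) = 79.
The remaining cell in anti-diagonal is (4,1) = 346 − 246 = 100.
Row 2: 82 + 88 + 79 + ? = 346, so (2,1) = 97.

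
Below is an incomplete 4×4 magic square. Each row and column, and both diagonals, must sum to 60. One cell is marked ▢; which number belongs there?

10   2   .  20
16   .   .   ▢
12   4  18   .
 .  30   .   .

Using row 1: 10 + 2 + 20 + ? → (1,3) = 60 − 32 = 28.
Using row 3: 12 + 4 + 18 + ? → (3,4) = 60 − 34 = 26.
Column 1: 10 + 16 + 12 + ? = 60, so (4,1) = 22.
Column 2 needs 60; the known cells sum to 36, so (2,2) = 24.
Main diagonal must total 60; the given cells sum to 52, so (4,4) = 8.
Using anti-diagonal: 20 + 4 + 22 + ? → (2,3) = 60 − 46 = 14.
The remaining cell in row 2 is (2,4) = 60 − 54 = 6.

6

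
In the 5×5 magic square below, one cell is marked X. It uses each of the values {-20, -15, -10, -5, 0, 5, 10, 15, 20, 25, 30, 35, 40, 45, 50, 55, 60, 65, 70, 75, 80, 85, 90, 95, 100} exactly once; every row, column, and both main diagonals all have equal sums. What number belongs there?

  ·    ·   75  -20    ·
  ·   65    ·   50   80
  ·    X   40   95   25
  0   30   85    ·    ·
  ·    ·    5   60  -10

-15

The 25 entries sum to 1000, so each line sums to 1000/5 = 200.
Using column 3: 75 + 40 + 85 + 5 + ? → (2,3) = 200 − 205 = -5.
Column 4: -20 + 50 + 95 + 60 + ? = 200, so (4,4) = 15.
The remaining cell in main diagonal is (1,1) = 200 − 110 = 90.
Row 2 needs 200; the known cells sum to 190, so (2,1) = 10.
Using row 4: 0 + 30 + 85 + 15 + ? → (4,5) = 200 − 130 = 70.
From column 5, 200 − (80 + 25 + 70 + (-10)) gives (1,5) = 35.
From anti-diagonal, 200 − (35 + 50 + 40 + 30) gives (5,1) = 45.
The remaining cell in row 1 is (1,2) = 200 − 180 = 20.
Row 5 must total 200; the given cells sum to 100, so (5,2) = 100.
Using column 1: 90 + 10 + 0 + 45 + ? → (3,1) = 200 − 145 = 55.
The remaining cell in column 2 is (3,2) = 200 − 215 = -15.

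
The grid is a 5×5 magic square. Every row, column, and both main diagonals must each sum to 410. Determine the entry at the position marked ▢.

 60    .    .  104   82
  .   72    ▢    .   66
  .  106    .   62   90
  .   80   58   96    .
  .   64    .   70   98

100

From column 2, 410 − (72 + 106 + 80 + 64) gives (1,2) = 88.
Column 4 needs 410; the known cells sum to 332, so (2,4) = 78.
From column 5, 410 − (82 + 66 + 90 + 98) gives (4,5) = 74.
Main diagonal: 60 + 72 + 96 + 98 + ? = 410, so (3,3) = 84.
The remaining cell in anti-diagonal is (5,1) = 410 − 324 = 86.
Using row 1: 60 + 88 + 104 + 82 + ? → (1,3) = 410 − 334 = 76.
From row 3, 410 − (106 + 84 + 62 + 90) gives (3,1) = 68.
Row 4: 80 + 58 + 96 + 74 + ? = 410, so (4,1) = 102.
The remaining cell in row 5 is (5,3) = 410 − 318 = 92.
Using column 1: 60 + 68 + 102 + 86 + ? → (2,1) = 410 − 316 = 94.
Using column 3: 76 + 84 + 58 + 92 + ? → (2,3) = 410 − 310 = 100.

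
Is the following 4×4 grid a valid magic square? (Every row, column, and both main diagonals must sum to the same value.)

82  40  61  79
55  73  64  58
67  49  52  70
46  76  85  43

Row 1: 82 + 40 + 61 + 79 = 262.
Row 2: 55 + 73 + 64 + 58 = 250.
Row 3: 67 + 49 + 52 + 70 = 238.
Row 4: 46 + 76 + 85 + 43 = 250.
Column 1: 82 + 55 + 67 + 46 = 250.
Column 2: 40 + 73 + 49 + 76 = 238.
Column 3: 61 + 64 + 52 + 85 = 262.
Column 4: 79 + 58 + 70 + 43 = 250.
Main diagonal: 82 + 73 + 52 + 43 = 250.
Anti-diagonal: 79 + 64 + 49 + 46 = 238.

No — main diagonal sums to 250 but row 3 sums to 238.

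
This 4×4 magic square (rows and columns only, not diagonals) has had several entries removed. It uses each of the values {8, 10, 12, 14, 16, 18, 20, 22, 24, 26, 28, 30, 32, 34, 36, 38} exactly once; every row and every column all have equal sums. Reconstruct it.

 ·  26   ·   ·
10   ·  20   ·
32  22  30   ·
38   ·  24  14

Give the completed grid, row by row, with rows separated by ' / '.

The 16 entries sum to 368, so each line sums to 368/4 = 92.
The remaining cell in row 3 is (3,4) = 92 − 84 = 8.
The remaining cell in row 4 is (4,2) = 92 − 76 = 16.
Column 1: 10 + 32 + 38 + ? = 92, so (1,1) = 12.
Using column 2: 26 + 22 + 16 + ? → (2,2) = 92 − 64 = 28.
Column 3 must total 92; the given cells sum to 74, so (1,3) = 18.
Row 1 needs 92; the known cells sum to 56, so (1,4) = 36.
The remaining cell in row 2 is (2,4) = 92 − 58 = 34.

12 26 18 36 / 10 28 20 34 / 32 22 30 8 / 38 16 24 14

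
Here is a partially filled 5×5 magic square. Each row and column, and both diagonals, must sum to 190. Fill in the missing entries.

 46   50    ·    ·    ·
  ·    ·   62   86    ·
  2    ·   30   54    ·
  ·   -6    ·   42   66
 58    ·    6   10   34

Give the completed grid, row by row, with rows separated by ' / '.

From row 5, 190 − (58 + 6 + 10 + 34) gives (5,2) = 82.
Column 4 needs 190; the known cells sum to 192, so (1,4) = -2.
Main diagonal: 46 + 30 + 42 + 34 + ? = 190, so (2,2) = 38.
Using anti-diagonal: 86 + 30 + (-6) + 58 + ? → (1,5) = 190 − 168 = 22.
Using row 1: 46 + 50 + (-2) + 22 + ? → (1,3) = 190 − 116 = 74.
From column 2, 190 − (50 + 38 + (-6) + 82) gives (3,2) = 26.
Column 3: 74 + 62 + 30 + 6 + ? = 190, so (4,3) = 18.
Row 3 must total 190; the given cells sum to 112, so (3,5) = 78.
Using row 4: -6 + 18 + 42 + 66 + ? → (4,1) = 190 − 120 = 70.
Using column 1: 46 + 2 + 70 + 58 + ? → (2,1) = 190 − 176 = 14.
Column 5: 22 + 78 + 66 + 34 + ? = 190, so (2,5) = -10.

46 50 74 -2 22 / 14 38 62 86 -10 / 2 26 30 54 78 / 70 -6 18 42 66 / 58 82 6 10 34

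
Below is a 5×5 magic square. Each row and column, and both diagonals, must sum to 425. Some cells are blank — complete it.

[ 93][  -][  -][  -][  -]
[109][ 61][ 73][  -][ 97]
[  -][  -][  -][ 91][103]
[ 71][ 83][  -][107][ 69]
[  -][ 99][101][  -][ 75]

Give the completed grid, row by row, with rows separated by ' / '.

The remaining cell in row 2 is (2,4) = 425 − 340 = 85.
Row 4: 71 + 83 + 107 + 69 + ? = 425, so (4,3) = 95.
Column 5 must total 425; the given cells sum to 344, so (1,5) = 81.
Using main diagonal: 93 + 61 + 107 + 75 + ? → (3,3) = 425 − 336 = 89.
Using anti-diagonal: 81 + 85 + 89 + 83 + ? → (5,1) = 425 − 338 = 87.
The remaining cell in row 5 is (5,4) = 425 − 362 = 63.
Column 1 needs 425; the known cells sum to 360, so (3,1) = 65.
From column 3, 425 − (73 + 89 + 95 + 101) gives (1,3) = 67.
The remaining cell in column 4 is (1,4) = 425 − 346 = 79.
Row 1 must total 425; the given cells sum to 320, so (1,2) = 105.
The remaining cell in row 3 is (3,2) = 425 − 348 = 77.

93 105 67 79 81 / 109 61 73 85 97 / 65 77 89 91 103 / 71 83 95 107 69 / 87 99 101 63 75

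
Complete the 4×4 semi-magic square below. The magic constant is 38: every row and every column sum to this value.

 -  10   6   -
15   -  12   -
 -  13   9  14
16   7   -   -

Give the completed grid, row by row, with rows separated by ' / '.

5 10 6 17 / 15 8 12 3 / 2 13 9 14 / 16 7 11 4

Row 3 must total 38; the given cells sum to 36, so (3,1) = 2.
From column 1, 38 − (15 + 2 + 16) gives (1,1) = 5.
From column 2, 38 − (10 + 13 + 7) gives (2,2) = 8.
The remaining cell in column 3 is (4,3) = 38 − 27 = 11.
Row 1 must total 38; the given cells sum to 21, so (1,4) = 17.
Row 2: 15 + 8 + 12 + ? = 38, so (2,4) = 3.
Row 4 must total 38; the given cells sum to 34, so (4,4) = 4.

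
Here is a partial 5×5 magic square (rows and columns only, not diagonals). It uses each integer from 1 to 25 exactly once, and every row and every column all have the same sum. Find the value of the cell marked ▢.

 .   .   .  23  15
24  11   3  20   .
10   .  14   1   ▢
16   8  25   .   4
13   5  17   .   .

The entries are 1 through 25, which sum to 325, so each line sums to 325/5 = 65.
Row 2 must total 65; the given cells sum to 58, so (2,5) = 7.
The remaining cell in row 4 is (4,4) = 65 − 53 = 12.
Column 1: 24 + 10 + 16 + 13 + ? = 65, so (1,1) = 2.
From column 3, 65 − (3 + 14 + 25 + 17) gives (1,3) = 6.
Column 4 must total 65; the given cells sum to 56, so (5,4) = 9.
Using row 1: 2 + 6 + 23 + 15 + ? → (1,2) = 65 − 46 = 19.
From row 5, 65 − (13 + 5 + 17 + 9) gives (5,5) = 21.
From column 2, 65 − (19 + 11 + 8 + 5) gives (3,2) = 22.
Column 5 must total 65; the given cells sum to 47, so (3,5) = 18.

18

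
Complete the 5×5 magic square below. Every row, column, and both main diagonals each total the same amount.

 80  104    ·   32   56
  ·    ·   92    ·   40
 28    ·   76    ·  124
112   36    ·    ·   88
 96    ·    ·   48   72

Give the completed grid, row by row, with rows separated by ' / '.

80 104 108 32 56 / 64 68 92 116 40 / 28 52 76 100 124 / 112 36 60 84 88 / 96 120 44 48 72

Column 5 is already complete: 56 + 40 + 124 + 88 + 72 = 380, so that is the magic constant.
Using row 1: 80 + 104 + 32 + 56 + ? → (1,3) = 380 − 272 = 108.
Using column 1: 80 + 28 + 112 + 96 + ? → (2,1) = 380 − 316 = 64.
Anti-diagonal must total 380; the given cells sum to 264, so (2,4) = 116.
From row 2, 380 − (64 + 92 + 116 + 40) gives (2,2) = 68.
Using main diagonal: 80 + 68 + 76 + 72 + ? → (4,4) = 380 − 296 = 84.
Row 4: 112 + 36 + 84 + 88 + ? = 380, so (4,3) = 60.
The remaining cell in column 3 is (5,3) = 380 − 336 = 44.
From column 4, 380 − (32 + 116 + 84 + 48) gives (3,4) = 100.
From row 3, 380 − (28 + 76 + 100 + 124) gives (3,2) = 52.
The remaining cell in row 5 is (5,2) = 380 − 260 = 120.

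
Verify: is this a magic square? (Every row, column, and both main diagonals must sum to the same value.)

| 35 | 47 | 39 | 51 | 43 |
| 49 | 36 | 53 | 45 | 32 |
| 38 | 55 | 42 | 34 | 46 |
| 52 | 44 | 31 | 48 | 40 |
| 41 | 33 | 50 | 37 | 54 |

Yes

Row 1: 35 + 47 + 39 + 51 + 43 = 215.
Row 2: 49 + 36 + 53 + 45 + 32 = 215.
Row 3: 38 + 55 + 42 + 34 + 46 = 215.
Row 4: 52 + 44 + 31 + 48 + 40 = 215.
Row 5: 41 + 33 + 50 + 37 + 54 = 215.
Column 1: 35 + 49 + 38 + 52 + 41 = 215.
Column 2: 47 + 36 + 55 + 44 + 33 = 215.
Column 3: 39 + 53 + 42 + 31 + 50 = 215.
Column 4: 51 + 45 + 34 + 48 + 37 = 215.
Column 5: 43 + 32 + 46 + 40 + 54 = 215.
Main diagonal: 35 + 36 + 42 + 48 + 54 = 215.
Anti-diagonal: 43 + 45 + 42 + 44 + 41 = 215.
All lines sum to 215.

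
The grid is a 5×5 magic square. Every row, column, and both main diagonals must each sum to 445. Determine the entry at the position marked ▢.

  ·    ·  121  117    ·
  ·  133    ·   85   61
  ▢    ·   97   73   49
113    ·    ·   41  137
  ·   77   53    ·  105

Using column 4: 117 + 85 + 73 + 41 + ? → (5,4) = 445 − 316 = 129.
Column 5 must total 445; the given cells sum to 352, so (1,5) = 93.
From main diagonal, 445 − (133 + 97 + 41 + 105) gives (1,1) = 69.
Row 1 must total 445; the given cells sum to 400, so (1,2) = 45.
Row 5 must total 445; the given cells sum to 364, so (5,1) = 81.
Anti-diagonal: 93 + 85 + 97 + 81 + ? = 445, so (4,2) = 89.
The remaining cell in row 4 is (4,3) = 445 − 380 = 65.
Column 2 needs 445; the known cells sum to 344, so (3,2) = 101.
Column 3 needs 445; the known cells sum to 336, so (2,3) = 109.
The remaining cell in row 2 is (2,1) = 445 − 388 = 57.
Row 3 needs 445; the known cells sum to 320, so (3,1) = 125.

125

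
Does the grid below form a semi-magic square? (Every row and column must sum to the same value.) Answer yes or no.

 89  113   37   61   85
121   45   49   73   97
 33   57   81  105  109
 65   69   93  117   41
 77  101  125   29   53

Yes

Row 1: 89 + 113 + 37 + 61 + 85 = 385.
Row 2: 121 + 45 + 49 + 73 + 97 = 385.
Row 3: 33 + 57 + 81 + 105 + 109 = 385.
Row 4: 65 + 69 + 93 + 117 + 41 = 385.
Row 5: 77 + 101 + 125 + 29 + 53 = 385.
Column 1: 89 + 121 + 33 + 65 + 77 = 385.
Column 2: 113 + 45 + 57 + 69 + 101 = 385.
Column 3: 37 + 49 + 81 + 93 + 125 = 385.
Column 4: 61 + 73 + 105 + 117 + 29 = 385.
Column 5: 85 + 97 + 109 + 41 + 53 = 385.
All lines sum to 385.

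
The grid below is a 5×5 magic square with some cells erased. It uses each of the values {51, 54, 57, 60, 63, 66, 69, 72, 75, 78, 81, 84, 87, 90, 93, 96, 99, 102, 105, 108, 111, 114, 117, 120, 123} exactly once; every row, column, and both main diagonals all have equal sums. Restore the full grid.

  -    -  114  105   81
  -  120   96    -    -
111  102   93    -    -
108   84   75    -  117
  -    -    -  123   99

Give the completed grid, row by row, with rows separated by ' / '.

The 25 entries sum to 2175, so each line sums to 2175/5 = 435.
Row 4 needs 435; the known cells sum to 384, so (4,4) = 51.
The remaining cell in column 3 is (5,3) = 435 − 378 = 57.
Main diagonal must total 435; the given cells sum to 363, so (1,1) = 72.
Row 1: 72 + 114 + 105 + 81 + ? = 435, so (1,2) = 63.
From column 2, 435 − (63 + 120 + 102 + 84) gives (5,2) = 66.
Row 5: 66 + 57 + 123 + 99 + ? = 435, so (5,1) = 90.
Column 1: 72 + 111 + 108 + 90 + ? = 435, so (2,1) = 54.
From anti-diagonal, 435 − (81 + 93 + 84 + 90) gives (2,4) = 87.
Row 2: 54 + 120 + 96 + 87 + ? = 435, so (2,5) = 78.
Column 4: 105 + 87 + 51 + 123 + ? = 435, so (3,4) = 69.
Using column 5: 81 + 78 + 117 + 99 + ? → (3,5) = 435 − 375 = 60.

72 63 114 105 81 / 54 120 96 87 78 / 111 102 93 69 60 / 108 84 75 51 117 / 90 66 57 123 99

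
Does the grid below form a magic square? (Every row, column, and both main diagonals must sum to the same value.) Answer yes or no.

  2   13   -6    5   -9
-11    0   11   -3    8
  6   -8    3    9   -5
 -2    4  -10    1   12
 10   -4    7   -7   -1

Row 1: 2 + 13 + (-6) + 5 + (-9) = 5.
Row 2: -11 + 0 + 11 + (-3) + 8 = 5.
Row 3: 6 + (-8) + 3 + 9 + (-5) = 5.
Row 4: -2 + 4 + (-10) + 1 + 12 = 5.
Row 5: 10 + (-4) + 7 + (-7) + (-1) = 5.
Column 1: 2 + (-11) + 6 + (-2) + 10 = 5.
Column 2: 13 + 0 + (-8) + 4 + (-4) = 5.
Column 3: -6 + 11 + 3 + (-10) + 7 = 5.
Column 4: 5 + (-3) + 9 + 1 + (-7) = 5.
Column 5: -9 + 8 + (-5) + 12 + (-1) = 5.
Main diagonal: 2 + 0 + 3 + 1 + (-1) = 5.
Anti-diagonal: -9 + (-3) + 3 + 4 + 10 = 5.
All lines sum to 5.

Yes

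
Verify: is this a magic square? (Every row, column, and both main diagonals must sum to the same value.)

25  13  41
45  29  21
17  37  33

Row 1: 25 + 13 + 41 = 79.
Row 2: 45 + 29 + 21 = 95.
Row 3: 17 + 37 + 33 = 87.
Column 1: 25 + 45 + 17 = 87.
Column 2: 13 + 29 + 37 = 79.
Column 3: 41 + 21 + 33 = 95.
Main diagonal: 25 + 29 + 33 = 87.
Anti-diagonal: 41 + 29 + 17 = 87.

No — row 3 sums to 87 but column 3 sums to 95.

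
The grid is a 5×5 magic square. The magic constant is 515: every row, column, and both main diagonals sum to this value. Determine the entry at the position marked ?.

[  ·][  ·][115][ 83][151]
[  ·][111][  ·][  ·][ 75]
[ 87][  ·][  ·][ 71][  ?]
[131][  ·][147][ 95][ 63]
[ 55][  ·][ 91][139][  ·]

Row 4 must total 515; the given cells sum to 436, so (4,2) = 79.
Column 4 needs 515; the known cells sum to 388, so (2,4) = 127.
Anti-diagonal needs 515; the known cells sum to 412, so (3,3) = 103.
Column 3: 115 + 103 + 147 + 91 + ? = 515, so (2,3) = 59.
Row 2: 111 + 59 + 127 + 75 + ? = 515, so (2,1) = 143.
Column 1 needs 515; the known cells sum to 416, so (1,1) = 99.
The remaining cell in main diagonal is (5,5) = 515 − 408 = 107.
The remaining cell in row 1 is (1,2) = 515 − 448 = 67.
Using row 5: 55 + 91 + 139 + 107 + ? → (5,2) = 515 − 392 = 123.
Column 2 needs 515; the known cells sum to 380, so (3,2) = 135.
Column 5 must total 515; the given cells sum to 396, so (3,5) = 119.

119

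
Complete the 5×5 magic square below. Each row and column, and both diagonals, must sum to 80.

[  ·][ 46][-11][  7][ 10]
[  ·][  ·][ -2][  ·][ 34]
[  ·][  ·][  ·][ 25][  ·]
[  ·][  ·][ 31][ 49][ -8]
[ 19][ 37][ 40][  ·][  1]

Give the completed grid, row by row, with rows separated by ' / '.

28 46 -11 7 10 / 52 -20 -2 16 34 / -14 4 22 25 43 / -5 13 31 49 -8 / 19 37 40 -17 1

The remaining cell in row 1 is (1,1) = 80 − 52 = 28.
Row 5 must total 80; the given cells sum to 97, so (5,4) = -17.
From column 3, 80 − (-11 + (-2) + 31 + 40) gives (3,3) = 22.
Column 4 must total 80; the given cells sum to 64, so (2,4) = 16.
Column 5 needs 80; the known cells sum to 37, so (3,5) = 43.
Using main diagonal: 28 + 22 + 49 + 1 + ? → (2,2) = 80 − 100 = -20.
From anti-diagonal, 80 − (10 + 16 + 22 + 19) gives (4,2) = 13.
Row 2: -20 + (-2) + 16 + 34 + ? = 80, so (2,1) = 52.
Row 4 must total 80; the given cells sum to 85, so (4,1) = -5.
Column 1 needs 80; the known cells sum to 94, so (3,1) = -14.
Using column 2: 46 + (-20) + 13 + 37 + ? → (3,2) = 80 − 76 = 4.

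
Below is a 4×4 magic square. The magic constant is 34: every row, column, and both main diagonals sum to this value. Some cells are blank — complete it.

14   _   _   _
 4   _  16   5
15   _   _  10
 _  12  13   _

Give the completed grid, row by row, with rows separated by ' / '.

From row 2, 34 − (4 + 16 + 5) gives (2,2) = 9.
The remaining cell in column 1 is (4,1) = 34 − 33 = 1.
Row 4 must total 34; the given cells sum to 26, so (4,4) = 8.
Using column 4: 5 + 10 + 8 + ? → (1,4) = 34 − 23 = 11.
Main diagonal needs 34; the known cells sum to 31, so (3,3) = 3.
Using anti-diagonal: 11 + 16 + 1 + ? → (3,2) = 34 − 28 = 6.
Using column 2: 9 + 6 + 12 + ? → (1,2) = 34 − 27 = 7.
Column 3 must total 34; the given cells sum to 32, so (1,3) = 2.

14 7 2 11 / 4 9 16 5 / 15 6 3 10 / 1 12 13 8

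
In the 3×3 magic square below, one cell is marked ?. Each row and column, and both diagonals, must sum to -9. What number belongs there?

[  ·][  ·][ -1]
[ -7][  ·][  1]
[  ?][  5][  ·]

Row 2 needs -9; the known cells sum to -6, so (2,2) = -3.
Using column 2: -3 + 5 + ? → (1,2) = -9 − 2 = -11.
Column 3 needs -9; the known cells sum to 0, so (3,3) = -9.
Using main diagonal: -3 + (-9) + ? → (1,1) = -9 − (-12) = 3.
From anti-diagonal, -9 − (-1 + (-3)) gives (3,1) = -5.

-5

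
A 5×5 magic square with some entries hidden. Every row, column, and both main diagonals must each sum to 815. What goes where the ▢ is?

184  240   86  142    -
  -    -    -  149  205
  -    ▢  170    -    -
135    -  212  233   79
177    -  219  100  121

Row 1: 184 + 240 + 86 + 142 + ? = 815, so (1,5) = 163.
Row 4 must total 815; the given cells sum to 659, so (4,2) = 156.
Row 5 needs 815; the known cells sum to 617, so (5,2) = 198.
Using column 3: 86 + 170 + 212 + 219 + ? → (2,3) = 815 − 687 = 128.
From column 4, 815 − (142 + 149 + 233 + 100) gives (3,4) = 191.
From column 5, 815 − (163 + 205 + 79 + 121) gives (3,5) = 247.
Using main diagonal: 184 + 170 + 233 + 121 + ? → (2,2) = 815 − 708 = 107.
Row 2 needs 815; the known cells sum to 589, so (2,1) = 226.
The remaining cell in column 1 is (3,1) = 815 − 722 = 93.
From column 2, 815 − (240 + 107 + 156 + 198) gives (3,2) = 114.

114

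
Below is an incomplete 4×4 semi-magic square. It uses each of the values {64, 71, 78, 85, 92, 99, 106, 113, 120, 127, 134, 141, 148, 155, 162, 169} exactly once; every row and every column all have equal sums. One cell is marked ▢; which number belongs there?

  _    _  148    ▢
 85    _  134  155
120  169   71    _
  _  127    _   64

The 16 entries sum to 1864, so each line sums to 1864/4 = 466.
From row 2, 466 − (85 + 134 + 155) gives (2,2) = 92.
Row 3: 120 + 169 + 71 + ? = 466, so (3,4) = 106.
Column 2 must total 466; the given cells sum to 388, so (1,2) = 78.
Column 3 needs 466; the known cells sum to 353, so (4,3) = 113.
The remaining cell in column 4 is (1,4) = 466 − 325 = 141.

141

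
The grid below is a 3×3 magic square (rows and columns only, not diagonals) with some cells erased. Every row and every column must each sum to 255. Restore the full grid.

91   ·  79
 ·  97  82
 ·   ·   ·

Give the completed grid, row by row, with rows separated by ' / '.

Row 1: 91 + 79 + ? = 255, so (1,2) = 85.
Using row 2: 97 + 82 + ? → (2,1) = 255 − 179 = 76.
Using column 1: 91 + 76 + ? → (3,1) = 255 − 167 = 88.
Using column 2: 85 + 97 + ? → (3,2) = 255 − 182 = 73.
Column 3: 79 + 82 + ? = 255, so (3,3) = 94.

91 85 79 / 76 97 82 / 88 73 94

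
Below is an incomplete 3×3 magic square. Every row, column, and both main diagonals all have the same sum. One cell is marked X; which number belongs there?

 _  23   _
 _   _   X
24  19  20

Row 3 is complete and sums to 63; that is the magic constant.
Using column 2: 23 + 19 + ? → (2,2) = 63 − 42 = 21.
Main diagonal must total 63; the given cells sum to 41, so (1,1) = 22.
Anti-diagonal needs 63; the known cells sum to 45, so (1,3) = 18.
Column 1: 22 + 24 + ? = 63, so (2,1) = 17.
The remaining cell in column 3 is (2,3) = 63 − 38 = 25.

25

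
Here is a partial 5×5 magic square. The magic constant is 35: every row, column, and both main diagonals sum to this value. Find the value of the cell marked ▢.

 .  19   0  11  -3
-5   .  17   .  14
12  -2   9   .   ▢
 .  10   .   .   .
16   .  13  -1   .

1

Row 1: 19 + 0 + 11 + (-3) + ? = 35, so (1,1) = 8.
From column 1, 35 − (8 + (-5) + 12 + 16) gives (4,1) = 4.
Using column 3: 0 + 17 + 9 + 13 + ? → (4,3) = 35 − 39 = -4.
Anti-diagonal needs 35; the known cells sum to 32, so (2,4) = 3.
From row 2, 35 − (-5 + 17 + 3 + 14) gives (2,2) = 6.
Column 2 needs 35; the known cells sum to 33, so (5,2) = 2.
From row 5, 35 − (16 + 2 + 13 + (-1)) gives (5,5) = 5.
Main diagonal must total 35; the given cells sum to 28, so (4,4) = 7.
Using row 4: 4 + 10 + (-4) + 7 + ? → (4,5) = 35 − 17 = 18.
Using column 4: 11 + 3 + 7 + (-1) + ? → (3,4) = 35 − 20 = 15.
Using column 5: -3 + 14 + 18 + 5 + ? → (3,5) = 35 − 34 = 1.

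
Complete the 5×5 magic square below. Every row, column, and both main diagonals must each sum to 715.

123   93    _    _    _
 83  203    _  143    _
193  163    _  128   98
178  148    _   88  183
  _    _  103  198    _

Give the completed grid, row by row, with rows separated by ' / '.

123 93 188 158 153 / 83 203 173 143 113 / 193 163 133 128 98 / 178 148 118 88 183 / 138 108 103 198 168

The remaining cell in row 3 is (3,3) = 715 − 582 = 133.
Using row 4: 178 + 148 + 88 + 183 + ? → (4,3) = 715 − 597 = 118.
Using column 1: 123 + 83 + 193 + 178 + ? → (5,1) = 715 − 577 = 138.
Using column 2: 93 + 203 + 163 + 148 + ? → (5,2) = 715 − 607 = 108.
Column 4: 143 + 128 + 88 + 198 + ? = 715, so (1,4) = 158.
Using main diagonal: 123 + 203 + 133 + 88 + ? → (5,5) = 715 − 547 = 168.
Anti-diagonal needs 715; the known cells sum to 562, so (1,5) = 153.
Using row 1: 123 + 93 + 158 + 153 + ? → (1,3) = 715 − 527 = 188.
The remaining cell in column 3 is (2,3) = 715 − 542 = 173.
Column 5 must total 715; the given cells sum to 602, so (2,5) = 113.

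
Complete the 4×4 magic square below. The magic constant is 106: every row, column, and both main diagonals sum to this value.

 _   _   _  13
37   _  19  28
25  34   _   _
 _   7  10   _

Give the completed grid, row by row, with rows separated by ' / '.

Row 2 must total 106; the given cells sum to 84, so (2,2) = 22.
Using column 2: 22 + 34 + 7 + ? → (1,2) = 106 − 63 = 43.
Anti-diagonal needs 106; the known cells sum to 66, so (4,1) = 40.
The remaining cell in row 4 is (4,4) = 106 − 57 = 49.
Using column 1: 37 + 25 + 40 + ? → (1,1) = 106 − 102 = 4.
Using column 4: 13 + 28 + 49 + ? → (3,4) = 106 − 90 = 16.
From main diagonal, 106 − (4 + 22 + 49) gives (3,3) = 31.
From row 1, 106 − (4 + 43 + 13) gives (1,3) = 46.

4 43 46 13 / 37 22 19 28 / 25 34 31 16 / 40 7 10 49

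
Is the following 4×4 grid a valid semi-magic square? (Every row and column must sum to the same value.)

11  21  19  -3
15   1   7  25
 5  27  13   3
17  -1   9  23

Row 1: 11 + 21 + 19 + (-3) = 48.
Row 2: 15 + 1 + 7 + 25 = 48.
Row 3: 5 + 27 + 13 + 3 = 48.
Row 4: 17 + (-1) + 9 + 23 = 48.
Column 1: 11 + 15 + 5 + 17 = 48.
Column 2: 21 + 1 + 27 + (-1) = 48.
Column 3: 19 + 7 + 13 + 9 = 48.
Column 4: -3 + 25 + 3 + 23 = 48.
All lines sum to 48.

Yes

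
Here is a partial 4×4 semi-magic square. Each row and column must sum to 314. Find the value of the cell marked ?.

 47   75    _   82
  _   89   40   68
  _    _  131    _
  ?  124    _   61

96

Row 1 must total 314; the given cells sum to 204, so (1,3) = 110.
Using row 2: 89 + 40 + 68 + ? → (2,1) = 314 − 197 = 117.
Using column 2: 75 + 89 + 124 + ? → (3,2) = 314 − 288 = 26.
From column 3, 314 − (110 + 40 + 131) gives (4,3) = 33.
Column 4: 82 + 68 + 61 + ? = 314, so (3,4) = 103.
From row 3, 314 − (26 + 131 + 103) gives (3,1) = 54.
Row 4 needs 314; the known cells sum to 218, so (4,1) = 96.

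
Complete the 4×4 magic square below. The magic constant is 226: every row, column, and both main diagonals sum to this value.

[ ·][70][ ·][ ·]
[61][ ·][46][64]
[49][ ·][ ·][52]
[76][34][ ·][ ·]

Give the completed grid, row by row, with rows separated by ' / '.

40 70 79 37 / 61 55 46 64 / 49 67 58 52 / 76 34 43 73

Row 2 must total 226; the given cells sum to 171, so (2,2) = 55.
The remaining cell in column 1 is (1,1) = 226 − 186 = 40.
Using column 2: 70 + 55 + 34 + ? → (3,2) = 226 − 159 = 67.
The remaining cell in anti-diagonal is (1,4) = 226 − 189 = 37.
The remaining cell in row 1 is (1,3) = 226 − 147 = 79.
Using row 3: 49 + 67 + 52 + ? → (3,3) = 226 − 168 = 58.
Column 3 needs 226; the known cells sum to 183, so (4,3) = 43.
From column 4, 226 − (37 + 64 + 52) gives (4,4) = 73.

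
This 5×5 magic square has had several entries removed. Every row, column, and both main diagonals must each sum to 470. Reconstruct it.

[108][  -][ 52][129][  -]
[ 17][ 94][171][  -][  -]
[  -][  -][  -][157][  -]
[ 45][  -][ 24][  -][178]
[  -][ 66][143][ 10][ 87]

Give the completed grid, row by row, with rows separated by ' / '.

108 150 52 129 31 / 17 94 171 73 115 / 136 38 80 157 59 / 45 122 24 101 178 / 164 66 143 10 87

From row 5, 470 − (66 + 143 + 10 + 87) gives (5,1) = 164.
Using column 1: 108 + 17 + 45 + 164 + ? → (3,1) = 470 − 334 = 136.
Column 3 must total 470; the given cells sum to 390, so (3,3) = 80.
Using main diagonal: 108 + 94 + 80 + 87 + ? → (4,4) = 470 − 369 = 101.
Using row 4: 45 + 24 + 101 + 178 + ? → (4,2) = 470 − 348 = 122.
The remaining cell in column 4 is (2,4) = 470 − 397 = 73.
From anti-diagonal, 470 − (73 + 80 + 122 + 164) gives (1,5) = 31.
Row 1: 108 + 52 + 129 + 31 + ? = 470, so (1,2) = 150.
From row 2, 470 − (17 + 94 + 171 + 73) gives (2,5) = 115.
The remaining cell in column 2 is (3,2) = 470 − 432 = 38.
The remaining cell in column 5 is (3,5) = 470 − 411 = 59.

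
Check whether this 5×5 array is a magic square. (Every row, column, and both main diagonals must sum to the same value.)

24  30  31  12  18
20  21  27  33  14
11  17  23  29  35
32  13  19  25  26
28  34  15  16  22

Row 1: 24 + 30 + 31 + 12 + 18 = 115.
Row 2: 20 + 21 + 27 + 33 + 14 = 115.
Row 3: 11 + 17 + 23 + 29 + 35 = 115.
Row 4: 32 + 13 + 19 + 25 + 26 = 115.
Row 5: 28 + 34 + 15 + 16 + 22 = 115.
Column 1: 24 + 20 + 11 + 32 + 28 = 115.
Column 2: 30 + 21 + 17 + 13 + 34 = 115.
Column 3: 31 + 27 + 23 + 19 + 15 = 115.
Column 4: 12 + 33 + 29 + 25 + 16 = 115.
Column 5: 18 + 14 + 35 + 26 + 22 = 115.
Main diagonal: 24 + 21 + 23 + 25 + 22 = 115.
Anti-diagonal: 18 + 33 + 23 + 13 + 28 = 115.
All lines sum to 115.

Yes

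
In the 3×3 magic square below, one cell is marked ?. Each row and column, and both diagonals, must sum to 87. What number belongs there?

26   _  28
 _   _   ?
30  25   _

27

Row 1 needs 87; the known cells sum to 54, so (1,2) = 33.
Row 3 must total 87; the given cells sum to 55, so (3,3) = 32.
Column 1: 26 + 30 + ? = 87, so (2,1) = 31.
Using column 2: 33 + 25 + ? → (2,2) = 87 − 58 = 29.
From column 3, 87 − (28 + 32) gives (2,3) = 27.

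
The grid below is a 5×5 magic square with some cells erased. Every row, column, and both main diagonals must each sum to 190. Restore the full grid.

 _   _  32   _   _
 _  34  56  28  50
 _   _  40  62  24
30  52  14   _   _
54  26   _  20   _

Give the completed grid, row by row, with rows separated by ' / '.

38 60 32 44 16 / 22 34 56 28 50 / 46 18 40 62 24 / 30 52 14 36 58 / 54 26 48 20 42

Row 2 needs 190; the known cells sum to 168, so (2,1) = 22.
Column 3 must total 190; the given cells sum to 142, so (5,3) = 48.
Anti-diagonal must total 190; the given cells sum to 174, so (1,5) = 16.
The remaining cell in row 5 is (5,5) = 190 − 148 = 42.
The remaining cell in column 5 is (4,5) = 190 − 132 = 58.
Row 4 needs 190; the known cells sum to 154, so (4,4) = 36.
Column 4: 28 + 62 + 36 + 20 + ? = 190, so (1,4) = 44.
Main diagonal: 34 + 40 + 36 + 42 + ? = 190, so (1,1) = 38.
Row 1 must total 190; the given cells sum to 130, so (1,2) = 60.
Using column 1: 38 + 22 + 30 + 54 + ? → (3,1) = 190 − 144 = 46.
From column 2, 190 − (60 + 34 + 52 + 26) gives (3,2) = 18.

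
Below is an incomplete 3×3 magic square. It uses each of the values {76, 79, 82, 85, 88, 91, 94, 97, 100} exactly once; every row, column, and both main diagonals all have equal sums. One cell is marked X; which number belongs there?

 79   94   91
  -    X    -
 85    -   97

The 9 entries sum to 792, so each line sums to 792/3 = 264.
The remaining cell in row 3 is (3,2) = 264 − 182 = 82.
Using column 1: 79 + 85 + ? → (2,1) = 264 − 164 = 100.
Using column 2: 94 + 82 + ? → (2,2) = 264 − 176 = 88.

88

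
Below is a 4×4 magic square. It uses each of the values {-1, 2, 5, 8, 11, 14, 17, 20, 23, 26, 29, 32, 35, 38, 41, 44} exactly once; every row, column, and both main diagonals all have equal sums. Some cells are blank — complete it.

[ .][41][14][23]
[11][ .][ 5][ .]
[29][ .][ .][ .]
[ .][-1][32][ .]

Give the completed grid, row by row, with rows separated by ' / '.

The 16 entries sum to 344, so each line sums to 344/4 = 86.
Row 1 needs 86; the known cells sum to 78, so (1,1) = 8.
The remaining cell in column 1 is (4,1) = 86 − 48 = 38.
Column 3 must total 86; the given cells sum to 51, so (3,3) = 35.
Using anti-diagonal: 23 + 5 + 38 + ? → (3,2) = 86 − 66 = 20.
Row 3 must total 86; the given cells sum to 84, so (3,4) = 2.
Row 4 must total 86; the given cells sum to 69, so (4,4) = 17.
Column 2 needs 86; the known cells sum to 60, so (2,2) = 26.
The remaining cell in column 4 is (2,4) = 86 − 42 = 44.

8 41 14 23 / 11 26 5 44 / 29 20 35 2 / 38 -1 32 17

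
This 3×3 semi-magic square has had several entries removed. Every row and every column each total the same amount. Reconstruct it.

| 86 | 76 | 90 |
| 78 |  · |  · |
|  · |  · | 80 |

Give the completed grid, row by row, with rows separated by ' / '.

Row 1 is already complete: 86 + 76 + 90 = 252, so that is the magic constant.
Column 1: 86 + 78 + ? = 252, so (3,1) = 88.
Using column 3: 90 + 80 + ? → (2,3) = 252 − 170 = 82.
Row 2: 78 + 82 + ? = 252, so (2,2) = 92.
Row 3 needs 252; the known cells sum to 168, so (3,2) = 84.

86 76 90 / 78 92 82 / 88 84 80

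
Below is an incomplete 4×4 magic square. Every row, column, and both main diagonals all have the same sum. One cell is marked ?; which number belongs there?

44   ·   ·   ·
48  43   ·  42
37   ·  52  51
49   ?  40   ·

Column 1 is complete and sums to 178; that is the magic constant.
The remaining cell in row 2 is (2,3) = 178 − 133 = 45.
Row 3 must total 178; the given cells sum to 140, so (3,2) = 38.
Using column 3: 45 + 52 + 40 + ? → (1,3) = 178 − 137 = 41.
Main diagonal: 44 + 43 + 52 + ? = 178, so (4,4) = 39.
The remaining cell in anti-diagonal is (1,4) = 178 − 132 = 46.
Row 1 must total 178; the given cells sum to 131, so (1,2) = 47.
Row 4 needs 178; the known cells sum to 128, so (4,2) = 50.

50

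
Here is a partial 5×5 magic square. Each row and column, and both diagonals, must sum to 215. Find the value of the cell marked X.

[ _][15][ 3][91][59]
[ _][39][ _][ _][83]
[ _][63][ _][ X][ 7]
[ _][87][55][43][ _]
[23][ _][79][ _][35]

From row 1, 215 − (15 + 3 + 91 + 59) gives (1,1) = 47.
Using column 2: 15 + 39 + 63 + 87 + ? → (5,2) = 215 − 204 = 11.
Using column 5: 59 + 83 + 7 + 35 + ? → (4,5) = 215 − 184 = 31.
Main diagonal must total 215; the given cells sum to 164, so (3,3) = 51.
Using anti-diagonal: 59 + 51 + 87 + 23 + ? → (2,4) = 215 − 220 = -5.
From row 4, 215 − (87 + 55 + 43 + 31) gives (4,1) = -1.
Row 5 must total 215; the given cells sum to 148, so (5,4) = 67.
Column 3: 3 + 51 + 55 + 79 + ? = 215, so (2,3) = 27.
The remaining cell in column 4 is (3,4) = 215 − 196 = 19.

19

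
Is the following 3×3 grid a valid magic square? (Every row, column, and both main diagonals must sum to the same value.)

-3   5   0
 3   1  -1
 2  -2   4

Row 1: -3 + 5 + 0 = 2.
Row 2: 3 + 1 + (-1) = 3.
Row 3: 2 + (-2) + 4 = 4.
Column 1: -3 + 3 + 2 = 2.
Column 2: 5 + 1 + (-2) = 4.
Column 3: 0 + (-1) + 4 = 3.
Main diagonal: -3 + 1 + 4 = 2.
Anti-diagonal: 0 + 1 + 2 = 3.

No — column 2 sums to 4 but row 2 sums to 3.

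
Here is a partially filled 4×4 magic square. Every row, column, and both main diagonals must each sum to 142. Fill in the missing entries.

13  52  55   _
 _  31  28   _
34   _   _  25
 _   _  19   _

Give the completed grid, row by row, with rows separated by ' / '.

13 52 55 22 / 46 31 28 37 / 34 43 40 25 / 49 16 19 58

Row 1 must total 142; the given cells sum to 120, so (1,4) = 22.
Column 3 needs 142; the known cells sum to 102, so (3,3) = 40.
Using main diagonal: 13 + 31 + 40 + ? → (4,4) = 142 − 84 = 58.
Using row 3: 34 + 40 + 25 + ? → (3,2) = 142 − 99 = 43.
Column 2 needs 142; the known cells sum to 126, so (4,2) = 16.
Column 4 must total 142; the given cells sum to 105, so (2,4) = 37.
The remaining cell in anti-diagonal is (4,1) = 142 − 93 = 49.
Row 2: 31 + 28 + 37 + ? = 142, so (2,1) = 46.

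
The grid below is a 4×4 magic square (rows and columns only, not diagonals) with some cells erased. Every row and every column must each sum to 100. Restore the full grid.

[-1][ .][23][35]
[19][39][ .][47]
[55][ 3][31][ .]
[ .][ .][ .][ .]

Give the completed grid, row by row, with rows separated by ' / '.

-1 43 23 35 / 19 39 -5 47 / 55 3 31 11 / 27 15 51 7

Row 1: -1 + 23 + 35 + ? = 100, so (1,2) = 43.
Row 2 must total 100; the given cells sum to 105, so (2,3) = -5.
Row 3 needs 100; the known cells sum to 89, so (3,4) = 11.
Column 1 must total 100; the given cells sum to 73, so (4,1) = 27.
The remaining cell in column 2 is (4,2) = 100 − 85 = 15.
Column 3 must total 100; the given cells sum to 49, so (4,3) = 51.
Column 4 needs 100; the known cells sum to 93, so (4,4) = 7.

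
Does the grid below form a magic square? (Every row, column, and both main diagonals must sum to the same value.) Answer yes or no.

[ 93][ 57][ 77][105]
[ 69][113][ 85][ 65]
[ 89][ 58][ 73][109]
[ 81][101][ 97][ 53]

Row 1: 93 + 57 + 77 + 105 = 332.
Row 2: 69 + 113 + 85 + 65 = 332.
Row 3: 89 + 58 + 73 + 109 = 329.
Row 4: 81 + 101 + 97 + 53 = 332.
Column 1: 93 + 69 + 89 + 81 = 332.
Column 2: 57 + 113 + 58 + 101 = 329.
Column 3: 77 + 85 + 73 + 97 = 332.
Column 4: 105 + 65 + 109 + 53 = 332.
Main diagonal: 93 + 113 + 73 + 53 = 332.
Anti-diagonal: 105 + 85 + 58 + 81 = 329.

No — main diagonal sums to 332 but column 2 sums to 329.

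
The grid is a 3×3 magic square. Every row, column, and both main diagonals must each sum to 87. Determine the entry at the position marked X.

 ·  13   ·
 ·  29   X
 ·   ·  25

Column 2 needs 87; the known cells sum to 42, so (3,2) = 45.
Main diagonal must total 87; the given cells sum to 54, so (1,1) = 33.
Row 1 must total 87; the given cells sum to 46, so (1,3) = 41.
The remaining cell in row 3 is (3,1) = 87 − 70 = 17.
The remaining cell in column 1 is (2,1) = 87 − 50 = 37.
Using column 3: 41 + 25 + ? → (2,3) = 87 − 66 = 21.

21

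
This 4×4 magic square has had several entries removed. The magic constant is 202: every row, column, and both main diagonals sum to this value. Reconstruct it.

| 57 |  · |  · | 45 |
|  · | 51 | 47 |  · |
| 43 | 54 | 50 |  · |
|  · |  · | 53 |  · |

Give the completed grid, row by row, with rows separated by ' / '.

57 48 52 45 / 46 51 47 58 / 43 54 50 55 / 56 49 53 44

From row 3, 202 − (43 + 54 + 50) gives (3,4) = 55.
The remaining cell in column 3 is (1,3) = 202 − 150 = 52.
The remaining cell in main diagonal is (4,4) = 202 − 158 = 44.
The remaining cell in anti-diagonal is (4,1) = 202 − 146 = 56.
Row 1 must total 202; the given cells sum to 154, so (1,2) = 48.
From row 4, 202 − (56 + 53 + 44) gives (4,2) = 49.
From column 1, 202 − (57 + 43 + 56) gives (2,1) = 46.
Column 4: 45 + 55 + 44 + ? = 202, so (2,4) = 58.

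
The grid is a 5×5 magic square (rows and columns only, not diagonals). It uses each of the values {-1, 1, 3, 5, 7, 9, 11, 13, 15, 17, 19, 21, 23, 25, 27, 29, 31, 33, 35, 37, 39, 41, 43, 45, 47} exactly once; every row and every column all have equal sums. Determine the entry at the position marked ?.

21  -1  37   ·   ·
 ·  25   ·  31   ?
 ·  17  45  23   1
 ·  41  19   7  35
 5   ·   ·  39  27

9

The 25 entries sum to 575, so each line sums to 575/5 = 115.
Row 3 needs 115; the known cells sum to 86, so (3,1) = 29.
The remaining cell in row 4 is (4,1) = 115 − 102 = 13.
The remaining cell in column 1 is (2,1) = 115 − 68 = 47.
Column 2: -1 + 25 + 17 + 41 + ? = 115, so (5,2) = 33.
Column 4 must total 115; the given cells sum to 100, so (1,4) = 15.
From row 1, 115 − (21 + (-1) + 37 + 15) gives (1,5) = 43.
Row 5 must total 115; the given cells sum to 104, so (5,3) = 11.
Column 3 needs 115; the known cells sum to 112, so (2,3) = 3.
Column 5: 43 + 1 + 35 + 27 + ? = 115, so (2,5) = 9.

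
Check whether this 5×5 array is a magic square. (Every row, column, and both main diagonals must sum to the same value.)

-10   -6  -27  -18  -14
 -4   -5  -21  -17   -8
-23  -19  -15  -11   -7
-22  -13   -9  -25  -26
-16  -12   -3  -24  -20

Row 1: -10 + (-6) + (-27) + (-18) + (-14) = -75.
Row 2: -4 + (-5) + (-21) + (-17) + (-8) = -55.
Row 3: -23 + (-19) + (-15) + (-11) + (-7) = -75.
Row 4: -22 + (-13) + (-9) + (-25) + (-26) = -95.
Row 5: -16 + (-12) + (-3) + (-24) + (-20) = -75.
Column 1: -10 + (-4) + (-23) + (-22) + (-16) = -75.
Column 2: -6 + (-5) + (-19) + (-13) + (-12) = -55.
Column 3: -27 + (-21) + (-15) + (-9) + (-3) = -75.
Column 4: -18 + (-17) + (-11) + (-25) + (-24) = -95.
Column 5: -14 + (-8) + (-7) + (-26) + (-20) = -75.
Main diagonal: -10 + (-5) + (-15) + (-25) + (-20) = -75.
Anti-diagonal: -14 + (-17) + (-15) + (-13) + (-16) = -75.

No — row 4 sums to -95 but row 1 sums to -75.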